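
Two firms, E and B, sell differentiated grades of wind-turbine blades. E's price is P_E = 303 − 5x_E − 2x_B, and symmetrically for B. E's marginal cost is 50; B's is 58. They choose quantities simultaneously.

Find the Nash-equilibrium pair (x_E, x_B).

21.25, 20.25

Firm E's profit: π = x_E(303 − 5x_E − 2x_B) − 50x_E.
∂π/∂x_E = 253 − 10x_E − 2x_B = 0 ⇒ x_E = 25.3 − 0.2x_B.
Similarly x_B = 24.5 − 0.2x_E.
Plugging x_B into E's best response: x_E = 25.3 − 0.2(24.5 − 0.2x_E) ⇒ 0.96x_E = 20.4, so x_E = 21.25.
Then x_B = 24.5 − 0.2·21.25 = 20.25.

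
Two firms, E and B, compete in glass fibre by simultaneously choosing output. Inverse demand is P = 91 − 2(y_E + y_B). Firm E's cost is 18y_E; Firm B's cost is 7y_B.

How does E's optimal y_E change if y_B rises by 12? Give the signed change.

-6

Firm E's profit: π = y_E(91 − 2(y_E + y_B)) − 18y_E.
∂π/∂y_E = 73 − 4y_E − 2y_B = 0, so y_E = 18.25 − 0.5y_B.
The reaction-function slope is −0.5, so a 12-unit rise in y_B moves y_E by −0.5 × 12 = −6. E's best response falls — the actions are strategic substitutes.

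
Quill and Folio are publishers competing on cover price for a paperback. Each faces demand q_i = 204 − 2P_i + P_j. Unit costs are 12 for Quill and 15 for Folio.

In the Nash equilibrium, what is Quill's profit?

Quill's profit: π = (P_{Quill} − 12)(204 − 2P_{Quill} + P_{Folio}).
∂π/∂P_{Quill} = 228 − 4P_{Quill} + P_{Folio} = 0 ⇒ P_{Quill} = 57 + 0.25P_{Folio}.
Similarly P_{Folio} = 58.5 + 0.25P_{Quill}.
Plugging P_{Folio} into Quill's best response: P_{Quill} = 57 + 0.25(58.5 + 0.25P_{Quill}) ⇒ 0.9375P_{Quill} = 71.625, so P_{Quill} = 76.4.
Then P_{Folio} = 58.5 + 0.25·76.4 = 77.6.
q_{Quill} = 204 − 2·76.4 + 77.6 = 128.8.
Profit = (76.4 − 12)·128.8 = 8294.72.

8294.72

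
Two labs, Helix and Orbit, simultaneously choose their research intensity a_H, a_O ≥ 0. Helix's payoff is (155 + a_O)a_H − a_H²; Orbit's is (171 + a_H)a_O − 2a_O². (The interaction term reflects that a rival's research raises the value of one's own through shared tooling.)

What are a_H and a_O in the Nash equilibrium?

Expanding Helix's payoff: 155a_H + a_Oa_H − a_H².
∂π/∂a_H = 155 + a_O − 2a_H = 0, so a_H = 77.5 + 0.5a_O.
Likewise for Orbit: a_O = 42.75 + 0.25a_H.
Solving the two reaction functions simultaneously: (1 − (0.5)(0.25))a_H = 77.5 + 0.5·42.75, so 0.875a_H = 98.875 and a_H = 113.
Then a_O = 42.75 + 0.25·113 = 71.

113, 71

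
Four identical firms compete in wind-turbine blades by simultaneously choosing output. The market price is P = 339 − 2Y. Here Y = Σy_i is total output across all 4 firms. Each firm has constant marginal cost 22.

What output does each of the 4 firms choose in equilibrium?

A representative firm's profit is π_i = y_i(339 − 2Y) − 22y_i, with Y = y_i + Σ_{j≠i} y_j.
First-order condition: 317 − 4y_i − 2Σ_{j≠i} y_j = 0.
Imposing symmetry (y_j = y for all j) turns Σ_{j≠i} y_j into 3y, so 317 = 10y and y = 31.7.

31.7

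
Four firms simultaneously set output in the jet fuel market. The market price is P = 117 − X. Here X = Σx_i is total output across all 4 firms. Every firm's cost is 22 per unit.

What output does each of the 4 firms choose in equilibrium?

A representative firm's profit is π_i = x_i(117 − X) − 22x_i, with X = x_i + Σ_{j≠i} x_j.
First-order condition: 95 − 2x_i − Σ_{j≠i} x_j = 0.
In a symmetric equilibrium every firm chooses the same x, so Σ_{j≠i} x_j = 3x. The condition becomes 95 − 5x = 0, giving x = 95/5 = 19.

19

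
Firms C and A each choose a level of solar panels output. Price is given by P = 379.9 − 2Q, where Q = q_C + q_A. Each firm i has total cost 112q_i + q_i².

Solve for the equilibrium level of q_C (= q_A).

33.4875

Firm C's profit: π = q_C(379.9 − 2(q_C + q_A)) − 112q_C − q_C².
∂π/∂q_C = 267.9 − 6q_C − 2q_A = 0, so q_C = 44.65 − (1/3)q_A.
The game is symmetric, so in equilibrium q_A = q_C: the reaction function gives (4/3)q_C = 44.65, hence q_C = 33.4875.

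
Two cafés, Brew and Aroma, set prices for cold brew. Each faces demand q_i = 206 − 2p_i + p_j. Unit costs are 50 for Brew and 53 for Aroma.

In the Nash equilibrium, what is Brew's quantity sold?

104.8

Brew's profit: π = (p_{Brew} − 50)(206 − 2p_{Brew} + p_{Aroma}).
∂π/∂p_{Brew} = 306 − 4p_{Brew} + p_{Aroma} = 0 ⇒ p_{Brew} = 76.5 + 0.25p_{Aroma}.
Similarly p_{Aroma} = 78 + 0.25p_{Brew}.
Plugging p_{Aroma} into Brew's best response: p_{Brew} = 76.5 + 0.25(78 + 0.25p_{Brew}) ⇒ 0.9375p_{Brew} = 96, so p_{Brew} = 102.4.
Then p_{Aroma} = 78 + 0.25·102.4 = 103.6.
q_{Brew} = 206 − 2·102.4 + 103.6 = 104.8.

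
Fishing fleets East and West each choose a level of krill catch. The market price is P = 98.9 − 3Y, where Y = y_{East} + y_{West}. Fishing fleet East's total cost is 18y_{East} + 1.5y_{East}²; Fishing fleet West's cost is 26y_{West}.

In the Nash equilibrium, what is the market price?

Fishing fleet East's profit: π = y_{East}(98.9 − 3(y_{East} + y_{West})) − 18y_{East} − 1.5y_{East}².
∂π/∂y_{East} = 80.9 − 9y_{East} − 3y_{West} = 0, so y_{East} = 809/90 − (1/3)y_{West}.
For West: ∂π/∂y_{West} = 72.9 − 6y_{West} − 3y_{East} = 0 ⇒ y_{West} = 12.15 − 0.5y_{East}.
Substituting the second reaction function into the first: y_{East} = 809/90 − (1/3)(12.15 − 0.5y_{East}), which gives (5/6)y_{East} = 889/180 ⇒ y_{East} = 889/150.
Then y_{West} = 12.15 − 0.5·(889/150) = 689/75.
Equilibrium price: P = 98.9 − 3·(2267/150) = 53.56.

53.56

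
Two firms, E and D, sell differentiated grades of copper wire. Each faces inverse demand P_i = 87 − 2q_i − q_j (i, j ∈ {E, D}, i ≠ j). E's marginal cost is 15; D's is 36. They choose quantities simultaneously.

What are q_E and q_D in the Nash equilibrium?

Firm E's profit: π = q_E(87 − 2q_E − q_D) − 15q_E.
∂π/∂q_E = 72 − 4q_E − q_D = 0 ⇒ q_E = 18 − 0.25q_D.
Similarly q_D = 12.75 − 0.25q_E.
Plugging q_D into E's best response: q_E = 18 − 0.25(12.75 − 0.25q_E) ⇒ 0.9375q_E = 14.8125, so q_E = 15.8.
Then q_D = 12.75 − 0.25·15.8 = 8.8.

15.8, 8.8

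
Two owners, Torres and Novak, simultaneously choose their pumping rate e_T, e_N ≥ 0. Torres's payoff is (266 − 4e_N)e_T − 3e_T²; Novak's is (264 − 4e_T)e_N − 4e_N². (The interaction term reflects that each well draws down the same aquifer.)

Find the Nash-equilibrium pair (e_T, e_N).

Expanding Torres's payoff: 266e_T − 4e_Ne_T − 3e_T².
∂π/∂e_T = 266 − 4e_N − 6e_T = 0, so e_T = 133/3 − (2/3)e_N.
Likewise for Novak: e_N = 33 − 0.5e_T.
Solving the two reaction functions simultaneously: (1 − (−2/3)(−0.5))e_T = 133/3 − (2/3)·33, so (2/3)e_T = 67/3 and e_T = 33.5.
Then e_N = 33 − 0.5·33.5 = 16.25.

33.5, 16.25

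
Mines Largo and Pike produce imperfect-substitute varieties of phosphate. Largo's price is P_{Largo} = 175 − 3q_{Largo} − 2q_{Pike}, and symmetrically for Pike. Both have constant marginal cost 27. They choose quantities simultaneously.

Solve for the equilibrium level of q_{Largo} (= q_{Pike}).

18.5

Mine Largo's profit: π = q_{Largo}(175 − 3q_{Largo} − 2q_{Pike}) − 27q_{Largo}.
∂π/∂q_{Largo} = 148 − 6q_{Largo} − 2q_{Pike} = 0 ⇒ q_{Largo} = 74/3 − (1/3)q_{Pike}.
The game is symmetric, so in equilibrium q_{Pike} = q_{Largo}: the reaction function gives (4/3)q_{Largo} = 74/3, hence q_{Largo} = 18.5.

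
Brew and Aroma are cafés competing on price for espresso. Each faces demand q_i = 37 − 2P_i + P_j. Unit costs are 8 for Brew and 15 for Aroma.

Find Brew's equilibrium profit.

Brew's profit: π = (P_{Brew} − 8)(37 − 2P_{Brew} + P_{Aroma}).
∂π/∂P_{Brew} = 53 − 4P_{Brew} + P_{Aroma} = 0 ⇒ P_{Brew} = 13.25 + 0.25P_{Aroma}.
Similarly P_{Aroma} = 16.75 + 0.25P_{Brew}.
Plugging P_{Aroma} into Brew's best response: P_{Brew} = 13.25 + 0.25(16.75 + 0.25P_{Brew}) ⇒ 0.9375P_{Brew} = 17.4375, so P_{Brew} = 18.6.
Then P_{Aroma} = 16.75 + 0.25·18.6 = 21.4.
q_{Brew} = 37 − 2·18.6 + 21.4 = 21.2.
Profit = (18.6 − 8)·21.2 = 224.72.

224.72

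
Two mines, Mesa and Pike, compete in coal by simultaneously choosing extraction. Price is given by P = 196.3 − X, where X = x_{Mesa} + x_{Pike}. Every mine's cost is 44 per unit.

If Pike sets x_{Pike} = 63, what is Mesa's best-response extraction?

44.65

Mine Mesa's profit: π = x_{Mesa}(196.3 − (x_{Mesa} + x_{Pike})) − 44x_{Mesa}.
∂π/∂x_{Mesa} = 152.3 − 2x_{Mesa} − x_{Pike} = 0, so x_{Mesa} = 76.15 − 0.5x_{Pike}.
At x_{Pike} = 63: x_{Mesa} = 76.15 − 0.5·63 = 44.65.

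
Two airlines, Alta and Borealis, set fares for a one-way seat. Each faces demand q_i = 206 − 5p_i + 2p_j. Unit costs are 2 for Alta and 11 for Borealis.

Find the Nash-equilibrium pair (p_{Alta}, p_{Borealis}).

27.9375, 31.6875

Alta's profit: π = (p_{Alta} − 2)(206 − 5p_{Alta} + 2p_{Borealis}).
∂π/∂p_{Alta} = 216 − 10p_{Alta} + 2p_{Borealis} = 0 ⇒ p_{Alta} = 21.6 + 0.2p_{Borealis}.
Similarly p_{Borealis} = 26.1 + 0.2p_{Alta}.
Plugging p_{Borealis} into Alta's best response: p_{Alta} = 21.6 + 0.2(26.1 + 0.2p_{Alta}) ⇒ 0.96p_{Alta} = 26.82, so p_{Alta} = 27.9375.
Then p_{Borealis} = 26.1 + 0.2·27.9375 = 31.6875.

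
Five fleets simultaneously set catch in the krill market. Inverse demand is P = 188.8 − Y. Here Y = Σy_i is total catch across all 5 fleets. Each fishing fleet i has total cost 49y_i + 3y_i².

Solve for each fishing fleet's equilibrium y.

A representative fishing fleet's profit is π_i = y_i(188.8 − Y) − 49y_i − 3y_i², with Y = y_i + Σ_{j≠i} y_j.
First-order condition: 139.8 − 8y_i − Σ_{j≠i} y_j = 0.
In a symmetric equilibrium every fishing fleet chooses the same y, so Σ_{j≠i} y_j = 4y. The condition becomes 139.8 − 12y = 0, giving y = 139.8/12 = 11.65.

11.65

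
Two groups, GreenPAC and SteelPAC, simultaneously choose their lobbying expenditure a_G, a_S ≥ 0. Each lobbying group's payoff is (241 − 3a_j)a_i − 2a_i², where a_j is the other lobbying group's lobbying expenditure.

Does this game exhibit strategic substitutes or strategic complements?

GreenPAC's payoff is (241 − 3a_S)a_G − 2a_G².
∂π/∂a_G = 241 − 3a_S − 4a_G = 0, so a_G = 60.25 − 0.75a_S.
The best-response slope da_G/da_S = −0.75 < 0: the reaction function is downward-sloping, so the choices are strategic substitutes.

strategic substitutes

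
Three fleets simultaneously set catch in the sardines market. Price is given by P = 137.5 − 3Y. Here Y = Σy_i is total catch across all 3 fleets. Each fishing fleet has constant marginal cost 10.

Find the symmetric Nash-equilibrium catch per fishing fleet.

A representative fishing fleet's profit is π_i = y_i(137.5 − 3Y) − 10y_i, with Y = y_i + Σ_{j≠i} y_j.
First-order condition: 127.5 − 6y_i − 3Σ_{j≠i} y_j = 0.
With identical fishing fleets, set every y_j = y: then 127.5 − 6y − 6y = 0, i.e. y = 127.5/12 = 10.625.

10.625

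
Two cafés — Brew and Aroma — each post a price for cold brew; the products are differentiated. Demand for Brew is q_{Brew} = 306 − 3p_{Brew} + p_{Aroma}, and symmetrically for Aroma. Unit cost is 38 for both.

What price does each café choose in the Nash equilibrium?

84

Brew's profit: π = (p_{Brew} − 38)(306 − 3p_{Brew} + p_{Aroma}).
∂π/∂p_{Brew} = 420 − 6p_{Brew} + p_{Aroma} = 0 ⇒ p_{Brew} = 70 + (1/6)p_{Aroma}.
By symmetry p_{Aroma} = p_{Brew}; substituting into the reaction function, (5/6)p_{Brew} = 70 and p_{Brew} = 84.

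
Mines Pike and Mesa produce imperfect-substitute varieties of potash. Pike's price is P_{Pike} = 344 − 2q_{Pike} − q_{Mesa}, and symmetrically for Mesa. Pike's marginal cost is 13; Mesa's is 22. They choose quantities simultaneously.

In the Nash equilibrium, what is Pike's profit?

Mine Pike's profit: π = q_{Pike}(344 − 2q_{Pike} − q_{Mesa}) − 13q_{Pike}.
∂π/∂q_{Pike} = 331 − 4q_{Pike} − q_{Mesa} = 0 ⇒ q_{Pike} = 82.75 − 0.25q_{Mesa}.
Similarly q_{Mesa} = 80.5 − 0.25q_{Pike}.
Solving the two reaction functions simultaneously: (1 − (−0.25)(−0.25))q_{Pike} = 82.75 − 0.25·80.5, so 0.9375q_{Pike} = 62.625 and q_{Pike} = 66.8.
Then q_{Mesa} = 80.5 − 0.25·66.8 = 63.8.
P_{Pike} = 344 − 2·66.8 − 63.8 = 146.6.
Profit = (146.6 − 13)·66.8 = 8924.48.

8924.48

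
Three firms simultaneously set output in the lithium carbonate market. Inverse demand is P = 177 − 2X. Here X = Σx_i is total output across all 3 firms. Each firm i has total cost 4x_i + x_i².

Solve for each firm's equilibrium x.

17.3

A representative firm's profit is π_i = x_i(177 − 2X) − 4x_i − x_i², with X = x_i + Σ_{j≠i} x_j.
First-order condition: 173 − 6x_i − 2Σ_{j≠i} x_j = 0.
With identical firms, set every x_j = x: then 173 − 6x − 4x = 0, i.e. x = 173/10 = 17.3.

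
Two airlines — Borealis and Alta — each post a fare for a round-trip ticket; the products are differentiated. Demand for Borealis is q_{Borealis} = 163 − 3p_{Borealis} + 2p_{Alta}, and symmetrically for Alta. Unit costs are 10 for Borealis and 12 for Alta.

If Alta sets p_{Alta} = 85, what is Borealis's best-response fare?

Borealis's profit: π = (p_{Borealis} − 10)(163 − 3p_{Borealis} + 2p_{Alta}).
∂π/∂p_{Borealis} = 193 − 6p_{Borealis} + 2p_{Alta} = 0 ⇒ p_{Borealis} = 193/6 + (1/3)p_{Alta}.
At p_{Alta} = 85: p_{Borealis} = 193/6 + (1/3)·85 = 60.5.

60.5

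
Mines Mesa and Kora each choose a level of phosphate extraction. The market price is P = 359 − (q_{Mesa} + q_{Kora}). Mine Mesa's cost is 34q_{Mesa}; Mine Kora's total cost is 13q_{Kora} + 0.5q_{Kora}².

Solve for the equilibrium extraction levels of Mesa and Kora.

125.8, 73.4

Mine Mesa's profit: π = q_{Mesa}(359 − (q_{Mesa} + q_{Kora})) − 34q_{Mesa}.
∂π/∂q_{Mesa} = 325 − 2q_{Mesa} − q_{Kora} = 0, so q_{Mesa} = 162.5 − 0.5q_{Kora}.
For Kora: ∂π/∂q_{Kora} = 346 − 3q_{Kora} − q_{Mesa} = 0 ⇒ q_{Kora} = 346/3 − (1/3)q_{Mesa}.
Substituting the second reaction function into the first: q_{Mesa} = 162.5 − 0.5(346/3 − (1/3)q_{Mesa}), which gives (5/6)q_{Mesa} = 629/6 ⇒ q_{Mesa} = 125.8.
Then q_{Kora} = 346/3 − (1/3)·125.8 = 73.4.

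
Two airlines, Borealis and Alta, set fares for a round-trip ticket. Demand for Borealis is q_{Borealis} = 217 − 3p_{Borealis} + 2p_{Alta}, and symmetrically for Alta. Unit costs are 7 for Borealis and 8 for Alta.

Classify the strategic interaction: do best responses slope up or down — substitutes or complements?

strategic complements

Borealis's profit: π = (p_{Borealis} − 7)(217 − 3p_{Borealis} + 2p_{Alta}).
∂π/∂p_{Borealis} = 238 − 6p_{Borealis} + 2p_{Alta} = 0 ⇒ p_{Borealis} = 119/3 + (1/3)p_{Alta}.
The best-response slope dp_{Borealis}/dp_{Alta} = 1/3 > 0: the reaction function is upward-sloping, so the choices are strategic complements.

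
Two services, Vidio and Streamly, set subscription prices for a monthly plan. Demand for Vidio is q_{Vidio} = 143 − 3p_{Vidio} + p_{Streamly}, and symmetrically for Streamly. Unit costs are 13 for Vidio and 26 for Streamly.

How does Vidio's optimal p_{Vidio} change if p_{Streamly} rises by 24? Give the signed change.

Vidio's profit: π = (p_{Vidio} − 13)(143 − 3p_{Vidio} + p_{Streamly}).
∂π/∂p_{Vidio} = 182 − 6p_{Vidio} + p_{Streamly} = 0 ⇒ p_{Vidio} = 91/3 + (1/6)p_{Streamly}.
The reaction-function slope is 1/6, so a 24-unit rise in p_{Streamly} moves p_{Vidio} by 1/6 × 24 = 4. Vidio's best response rises — the actions are strategic complements.

4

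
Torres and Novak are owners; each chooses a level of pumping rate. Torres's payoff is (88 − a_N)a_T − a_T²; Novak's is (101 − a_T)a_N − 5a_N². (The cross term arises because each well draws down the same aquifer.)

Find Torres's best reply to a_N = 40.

24

Expanding Torres's payoff: 88a_T − a_Na_T − a_T².
∂π/∂a_T = 88 − a_N − 2a_T = 0, so a_T = 44 − 0.5a_N.
At a_N = 40: a_T = 44 − 0.5·40 = 24.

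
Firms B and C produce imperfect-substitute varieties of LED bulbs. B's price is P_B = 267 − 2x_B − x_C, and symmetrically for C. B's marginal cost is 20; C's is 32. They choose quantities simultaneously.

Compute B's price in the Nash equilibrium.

Firm B's profit: π = x_B(267 − 2x_B − x_C) − 20x_B.
∂π/∂x_B = 247 − 4x_B − x_C = 0 ⇒ x_B = 61.75 − 0.25x_C.
Similarly x_C = 58.75 − 0.25x_B.
Substituting the second reaction function into the first: x_B = 61.75 − 0.25(58.75 − 0.25x_B), which gives 0.9375x_B = 47.0625 ⇒ x_B = 50.2.
Then x_C = 58.75 − 0.25·50.2 = 46.2.
P_B = 267 − 2·50.2 − 46.2 = 120.4.

120.4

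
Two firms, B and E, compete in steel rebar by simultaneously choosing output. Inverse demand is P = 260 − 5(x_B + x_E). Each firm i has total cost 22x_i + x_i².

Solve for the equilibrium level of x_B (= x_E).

Firm B's profit: π = x_B(260 − 5(x_B + x_E)) − 22x_B − x_B².
∂π/∂x_B = 238 − 12x_B − 5x_E = 0, so x_B = 119/6 − (5/12)x_E.
Setting x_B = x_E in the reaction function: x_B = 119/6 − (5/12)x_B, so x_B = (119/6) / (17/12) = 14.

14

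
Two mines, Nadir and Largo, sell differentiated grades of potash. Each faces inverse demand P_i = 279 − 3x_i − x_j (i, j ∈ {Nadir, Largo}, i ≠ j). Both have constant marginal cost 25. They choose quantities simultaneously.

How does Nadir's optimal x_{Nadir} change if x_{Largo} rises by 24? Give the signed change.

-4

Mine Nadir's profit: π = x_{Nadir}(279 − 3x_{Nadir} − x_{Largo}) − 25x_{Nadir}.
∂π/∂x_{Nadir} = 254 − 6x_{Nadir} − x_{Largo} = 0 ⇒ x_{Nadir} = 127/3 − (1/6)x_{Largo}.
The reaction-function slope is −1/6, so a 24-unit rise in x_{Largo} moves x_{Nadir} by −1/6 × 24 = −4. Nadir's best response falls — the actions are strategic substitutes.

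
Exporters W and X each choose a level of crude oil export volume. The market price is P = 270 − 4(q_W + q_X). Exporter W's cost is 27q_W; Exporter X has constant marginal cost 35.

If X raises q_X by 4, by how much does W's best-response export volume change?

Exporter W's profit: π = q_W(270 − 4(q_W + q_X)) − 27q_W.
∂π/∂q_W = 243 − 8q_W − 4q_X = 0, so q_W = 30.375 − 0.5q_X.
The reaction-function slope is −0.5, so a 4-unit rise in q_X moves q_W by −0.5 × 4 = −2. W's best response falls — the actions are strategic substitutes.

-2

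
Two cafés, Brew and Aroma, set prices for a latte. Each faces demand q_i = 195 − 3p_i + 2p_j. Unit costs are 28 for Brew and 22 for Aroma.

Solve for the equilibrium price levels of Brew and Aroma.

68.625, 66.375

Brew's profit: π = (p_{Brew} − 28)(195 − 3p_{Brew} + 2p_{Aroma}).
∂π/∂p_{Brew} = 279 − 6p_{Brew} + 2p_{Aroma} = 0 ⇒ p_{Brew} = 46.5 + (1/3)p_{Aroma}.
Similarly p_{Aroma} = 43.5 + (1/3)p_{Brew}.
Solving the two reaction functions simultaneously: (1 − (1/3)(1/3))p_{Brew} = 46.5 + (1/3)·43.5, so (8/9)p_{Brew} = 61 and p_{Brew} = 68.625.
Then p_{Aroma} = 43.5 + (1/3)·68.625 = 66.375.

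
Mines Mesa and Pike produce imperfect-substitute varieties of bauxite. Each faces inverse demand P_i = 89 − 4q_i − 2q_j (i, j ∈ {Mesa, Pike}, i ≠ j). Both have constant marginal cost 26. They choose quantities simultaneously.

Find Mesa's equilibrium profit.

158.76

Mine Mesa's profit: π = q_{Mesa}(89 − 4q_{Mesa} − 2q_{Pike}) − 26q_{Mesa}.
∂π/∂q_{Mesa} = 63 − 8q_{Mesa} − 2q_{Pike} = 0 ⇒ q_{Mesa} = 7.875 − 0.25q_{Pike}.
Setting q_{Mesa} = q_{Pike} in the reaction function: q_{Mesa} = 7.875 − 0.25q_{Mesa}, so q_{Mesa} = 7.875 / 1.25 = 6.3.
P_{Mesa} = 89 − 4·6.3 − 2·6.3 = 51.2.
Profit = (51.2 − 26)·6.3 = 158.76.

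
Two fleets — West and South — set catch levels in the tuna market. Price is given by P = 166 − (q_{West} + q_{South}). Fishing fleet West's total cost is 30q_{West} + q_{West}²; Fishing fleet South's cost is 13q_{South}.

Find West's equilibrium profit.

Fishing fleet West's profit: π = q_{West}(166 − (q_{West} + q_{South})) − 30q_{West} − q_{West}².
∂π/∂q_{West} = 136 − 4q_{West} − q_{South} = 0, so q_{West} = 34 − 0.25q_{South}.
For South: ∂π/∂q_{South} = 153 − 2q_{South} − q_{West} = 0 ⇒ q_{South} = 76.5 − 0.5q_{West}.
Solving the two reaction functions simultaneously: (1 − (−0.25)(−0.5))q_{West} = 34 − 0.25·76.5, so 0.875q_{West} = 14.875 and q_{West} = 17.
Then q_{South} = 76.5 − 0.5·17 = 68.
Price P = 166 − 85 = 81.
West's profit: (81 − 30)·17 − (17)² = 578.

578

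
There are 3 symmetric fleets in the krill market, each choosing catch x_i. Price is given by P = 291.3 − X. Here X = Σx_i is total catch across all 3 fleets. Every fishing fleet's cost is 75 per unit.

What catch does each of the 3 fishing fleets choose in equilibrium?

54.075

A representative fishing fleet's profit is π_i = x_i(291.3 − X) − 75x_i, with X = x_i + Σ_{j≠i} x_j.
First-order condition: 216.3 − 2x_i − Σ_{j≠i} x_j = 0.
Imposing symmetry (x_j = x for all j) turns Σ_{j≠i} x_j into 2x, so 216.3 = 4x and x = 54.075.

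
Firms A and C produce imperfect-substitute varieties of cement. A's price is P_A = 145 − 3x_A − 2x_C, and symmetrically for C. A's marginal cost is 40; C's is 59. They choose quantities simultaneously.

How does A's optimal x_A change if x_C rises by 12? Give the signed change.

-4

Firm A's profit: π = x_A(145 − 3x_A − 2x_C) − 40x_A.
∂π/∂x_A = 105 − 6x_A − 2x_C = 0 ⇒ x_A = 17.5 − (1/3)x_C.
The reaction-function slope is −1/3, so a 12-unit rise in x_C moves x_A by −1/3 × 12 = −4. A's best response falls — the actions are strategic substitutes.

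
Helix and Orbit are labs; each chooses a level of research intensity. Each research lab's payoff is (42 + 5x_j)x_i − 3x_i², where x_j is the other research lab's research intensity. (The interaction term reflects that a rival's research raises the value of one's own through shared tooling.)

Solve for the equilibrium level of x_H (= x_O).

42

Helix's payoff is (42 + 5x_O)x_H − 3x_H².
∂π/∂x_H = 42 + 5x_O − 6x_H = 0, so x_H = 7 + (5/6)x_O.
By symmetry x_O = x_H; substituting into the reaction function, (1/6)x_H = 7 and x_H = 42.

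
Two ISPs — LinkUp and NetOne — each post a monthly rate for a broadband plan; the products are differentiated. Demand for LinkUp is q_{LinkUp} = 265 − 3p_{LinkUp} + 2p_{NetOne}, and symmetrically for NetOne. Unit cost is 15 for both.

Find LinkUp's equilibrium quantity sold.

187.5

LinkUp's profit: π = (p_{LinkUp} − 15)(265 − 3p_{LinkUp} + 2p_{NetOne}).
∂π/∂p_{LinkUp} = 310 − 6p_{LinkUp} + 2p_{NetOne} = 0 ⇒ p_{LinkUp} = 155/3 + (1/3)p_{NetOne}.
Setting p_{LinkUp} = p_{NetOne} in the reaction function: p_{LinkUp} = 155/3 + (1/3)p_{LinkUp}, so p_{LinkUp} = (155/3) / (2/3) = 77.5.
q_{LinkUp} = 265 − 3·77.5 + 2·77.5 = 187.5.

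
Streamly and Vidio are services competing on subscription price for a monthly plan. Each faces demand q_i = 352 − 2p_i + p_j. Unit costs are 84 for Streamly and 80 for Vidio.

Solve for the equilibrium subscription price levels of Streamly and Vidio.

Streamly's profit: π = (p_{Streamly} − 84)(352 − 2p_{Streamly} + p_{Vidio}).
∂π/∂p_{Streamly} = 520 − 4p_{Streamly} + p_{Vidio} = 0 ⇒ p_{Streamly} = 130 + 0.25p_{Vidio}.
Similarly p_{Vidio} = 128 + 0.25p_{Streamly}.
Solving the two reaction functions simultaneously: (1 − (0.25)(0.25))p_{Streamly} = 130 + 0.25·128, so 0.9375p_{Streamly} = 162 and p_{Streamly} = 172.8.
Then p_{Vidio} = 128 + 0.25·172.8 = 171.2.

172.8, 171.2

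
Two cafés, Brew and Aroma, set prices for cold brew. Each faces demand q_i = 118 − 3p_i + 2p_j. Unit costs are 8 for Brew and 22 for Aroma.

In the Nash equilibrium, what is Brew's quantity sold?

Brew's profit: π = (p_{Brew} − 8)(118 − 3p_{Brew} + 2p_{Aroma}).
∂π/∂p_{Brew} = 142 − 6p_{Brew} + 2p_{Aroma} = 0 ⇒ p_{Brew} = 71/3 + (1/3)p_{Aroma}.
Similarly p_{Aroma} = 92/3 + (1/3)p_{Brew}.
Solving the two reaction functions simultaneously: (1 − (1/3)(1/3))p_{Brew} = 71/3 + (1/3)·(92/3), so (8/9)p_{Brew} = 305/9 and p_{Brew} = 38.125.
Then p_{Aroma} = 92/3 + (1/3)·38.125 = 43.375.
q_{Brew} = 118 − 3·38.125 + 2·43.375 = 90.375.

90.375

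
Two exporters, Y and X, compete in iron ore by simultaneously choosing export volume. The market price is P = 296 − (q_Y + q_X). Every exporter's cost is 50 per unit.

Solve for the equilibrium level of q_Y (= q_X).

Exporter Y's profit: π = q_Y(296 − (q_Y + q_X)) − 50q_Y.
∂π/∂q_Y = 246 − 2q_Y − q_X = 0, so q_Y = 123 − 0.5q_X.
Setting q_Y = q_X in the reaction function: q_Y = 123 − 0.5q_Y, so q_Y = 123 / 1.5 = 82.

82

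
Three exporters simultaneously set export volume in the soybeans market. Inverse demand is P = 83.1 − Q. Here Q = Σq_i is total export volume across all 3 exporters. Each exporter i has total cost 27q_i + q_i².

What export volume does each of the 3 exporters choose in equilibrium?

9.35

A representative exporter's profit is π_i = q_i(83.1 − Q) − 27q_i − q_i², with Q = q_i + Σ_{j≠i} q_j.
First-order condition: 56.1 − 4q_i − Σ_{j≠i} q_j = 0.
In a symmetric equilibrium every exporter chooses the same q, so Σ_{j≠i} q_j = 2q. The condition becomes 56.1 − 6q = 0, giving q = 56.1/6 = 9.35.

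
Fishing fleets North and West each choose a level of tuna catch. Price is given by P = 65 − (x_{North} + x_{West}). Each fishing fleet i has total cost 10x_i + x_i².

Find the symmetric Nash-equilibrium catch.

Fishing fleet North's profit: π = x_{North}(65 − (x_{North} + x_{West})) − 10x_{North} − x_{North}².
∂π/∂x_{North} = 55 − 4x_{North} − x_{West} = 0, so x_{North} = 13.75 − 0.25x_{West}.
The game is symmetric, so in equilibrium x_{West} = x_{North}: the reaction function gives 1.25x_{North} = 13.75, hence x_{North} = 11.

11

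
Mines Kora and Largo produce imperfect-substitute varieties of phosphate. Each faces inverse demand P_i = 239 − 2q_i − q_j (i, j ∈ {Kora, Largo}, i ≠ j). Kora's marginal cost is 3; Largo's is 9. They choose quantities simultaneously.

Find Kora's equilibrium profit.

4531.52

Mine Kora's profit: π = q_{Kora}(239 − 2q_{Kora} − q_{Largo}) − 3q_{Kora}.
∂π/∂q_{Kora} = 236 − 4q_{Kora} − q_{Largo} = 0 ⇒ q_{Kora} = 59 − 0.25q_{Largo}.
Similarly q_{Largo} = 57.5 − 0.25q_{Kora}.
Solving the two reaction functions simultaneously: (1 − (−0.25)(−0.25))q_{Kora} = 59 − 0.25·57.5, so 0.9375q_{Kora} = 44.625 and q_{Kora} = 47.6.
Then q_{Largo} = 57.5 − 0.25·47.6 = 45.6.
P_{Kora} = 239 − 2·47.6 − 45.6 = 98.2.
Profit = (98.2 − 3)·47.6 = 4531.52.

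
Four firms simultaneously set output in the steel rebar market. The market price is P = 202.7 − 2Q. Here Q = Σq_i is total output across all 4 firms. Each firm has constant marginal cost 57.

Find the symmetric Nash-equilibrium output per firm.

14.57

A representative firm's profit is π_i = q_i(202.7 − 2Q) − 57q_i, with Q = q_i + Σ_{j≠i} q_j.
First-order condition: 145.7 − 4q_i − 2Σ_{j≠i} q_j = 0.
Imposing symmetry (q_j = q for all j) turns Σ_{j≠i} q_j into 3q, so 145.7 = 10q and q = 14.57.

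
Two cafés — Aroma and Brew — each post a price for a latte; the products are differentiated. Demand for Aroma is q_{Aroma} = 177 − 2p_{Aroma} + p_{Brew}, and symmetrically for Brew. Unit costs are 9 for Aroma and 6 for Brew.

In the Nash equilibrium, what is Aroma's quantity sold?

111.2

Aroma's profit: π = (p_{Aroma} − 9)(177 − 2p_{Aroma} + p_{Brew}).
∂π/∂p_{Aroma} = 195 − 4p_{Aroma} + p_{Brew} = 0 ⇒ p_{Aroma} = 48.75 + 0.25p_{Brew}.
Similarly p_{Brew} = 47.25 + 0.25p_{Aroma}.
Substituting the second reaction function into the first: p_{Aroma} = 48.75 + 0.25(47.25 + 0.25p_{Aroma}), which gives 0.9375p_{Aroma} = 60.5625 ⇒ p_{Aroma} = 64.6.
Then p_{Brew} = 47.25 + 0.25·64.6 = 63.4.
q_{Aroma} = 177 − 2·64.6 + 63.4 = 111.2.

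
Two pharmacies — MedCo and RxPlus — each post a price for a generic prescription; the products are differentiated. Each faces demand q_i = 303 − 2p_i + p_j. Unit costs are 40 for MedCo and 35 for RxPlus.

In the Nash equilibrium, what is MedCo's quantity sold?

MedCo's profit: π = (p_{MedCo} − 40)(303 − 2p_{MedCo} + p_{RxPlus}).
∂π/∂p_{MedCo} = 383 − 4p_{MedCo} + p_{RxPlus} = 0 ⇒ p_{MedCo} = 95.75 + 0.25p_{RxPlus}.
Similarly p_{RxPlus} = 93.25 + 0.25p_{MedCo}.
Substituting the second reaction function into the first: p_{MedCo} = 95.75 + 0.25(93.25 + 0.25p_{MedCo}), which gives 0.9375p_{MedCo} = 119.0625 ⇒ p_{MedCo} = 127.
Then p_{RxPlus} = 93.25 + 0.25·127 = 125.
q_{MedCo} = 303 − 2·127 + 125 = 174.

174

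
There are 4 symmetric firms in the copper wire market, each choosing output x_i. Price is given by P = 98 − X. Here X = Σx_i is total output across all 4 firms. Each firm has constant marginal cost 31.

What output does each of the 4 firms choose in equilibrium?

A representative firm's profit is π_i = x_i(98 − X) − 31x_i, with X = x_i + Σ_{j≠i} x_j.
First-order condition: 67 − 2x_i − Σ_{j≠i} x_j = 0.
In a symmetric equilibrium every firm chooses the same x, so Σ_{j≠i} x_j = 3x. The condition becomes 67 − 5x = 0, giving x = 67/5 = 13.4.

13.4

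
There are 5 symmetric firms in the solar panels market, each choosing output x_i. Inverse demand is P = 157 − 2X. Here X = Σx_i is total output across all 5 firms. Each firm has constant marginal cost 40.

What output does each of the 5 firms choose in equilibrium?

A representative firm's profit is π_i = x_i(157 − 2X) − 40x_i, with X = x_i + Σ_{j≠i} x_j.
First-order condition: 117 − 4x_i − 2Σ_{j≠i} x_j = 0.
With identical firms, set every x_j = x: then 117 − 4x − 8x = 0, i.e. x = 117/12 = 9.75.

9.75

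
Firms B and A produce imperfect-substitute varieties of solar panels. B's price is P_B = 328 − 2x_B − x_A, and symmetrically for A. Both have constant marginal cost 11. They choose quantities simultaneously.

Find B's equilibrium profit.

Firm B's profit: π = x_B(328 − 2x_B − x_A) − 11x_B.
∂π/∂x_B = 317 − 4x_B − x_A = 0 ⇒ x_B = 79.25 − 0.25x_A.
The game is symmetric, so in equilibrium x_A = x_B: the reaction function gives 1.25x_B = 79.25, hence x_B = 63.4.
P_B = 328 − 2·63.4 − 63.4 = 137.8.
Profit = (137.8 − 11)·63.4 = 8039.12.

8039.12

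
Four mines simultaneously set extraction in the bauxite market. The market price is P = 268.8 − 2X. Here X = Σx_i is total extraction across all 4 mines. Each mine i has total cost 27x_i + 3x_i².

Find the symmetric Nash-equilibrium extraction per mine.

A representative mine's profit is π_i = x_i(268.8 − 2X) − 27x_i − 3x_i², with X = x_i + Σ_{j≠i} x_j.
First-order condition: 241.8 − 10x_i − 2Σ_{j≠i} x_j = 0.
With identical mines, set every x_j = x: then 241.8 − 10x − 6x = 0, i.e. x = 241.8/16 = 15.1125.

15.1125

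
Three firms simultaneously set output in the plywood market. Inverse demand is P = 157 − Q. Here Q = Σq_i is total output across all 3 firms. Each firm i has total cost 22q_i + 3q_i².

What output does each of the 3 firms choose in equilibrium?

A representative firm's profit is π_i = q_i(157 − Q) − 22q_i − 3q_i², with Q = q_i + Σ_{j≠i} q_j.
First-order condition: 135 − 8q_i − Σ_{j≠i} q_j = 0.
Imposing symmetry (q_j = q for all j) turns Σ_{j≠i} q_j into 2q, so 135 = 10q and q = 13.5.

13.5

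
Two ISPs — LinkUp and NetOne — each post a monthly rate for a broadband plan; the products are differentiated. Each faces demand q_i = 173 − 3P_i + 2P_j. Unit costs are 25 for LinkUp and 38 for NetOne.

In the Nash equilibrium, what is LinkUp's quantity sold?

118.3125

LinkUp's profit: π = (P_{LinkUp} − 25)(173 − 3P_{LinkUp} + 2P_{NetOne}).
∂π/∂P_{LinkUp} = 248 − 6P_{LinkUp} + 2P_{NetOne} = 0 ⇒ P_{LinkUp} = 124/3 + (1/3)P_{NetOne}.
Similarly P_{NetOne} = 287/6 + (1/3)P_{LinkUp}.
Substituting the second reaction function into the first: P_{LinkUp} = 124/3 + (1/3)(287/6 + (1/3)P_{LinkUp}), which gives (8/9)P_{LinkUp} = 1031/18 ⇒ P_{LinkUp} = 64.4375.
Then P_{NetOne} = 287/6 + (1/3)·64.4375 = 69.3125.
q_{LinkUp} = 173 − 3·64.4375 + 2·69.3125 = 118.3125.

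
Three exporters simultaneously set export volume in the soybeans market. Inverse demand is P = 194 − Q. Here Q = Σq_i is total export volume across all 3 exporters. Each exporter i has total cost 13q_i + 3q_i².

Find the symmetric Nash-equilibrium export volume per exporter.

A representative exporter's profit is π_i = q_i(194 − Q) − 13q_i − 3q_i², with Q = q_i + Σ_{j≠i} q_j.
First-order condition: 181 − 8q_i − Σ_{j≠i} q_j = 0.
Imposing symmetry (q_j = q for all j) turns Σ_{j≠i} q_j into 2q, so 181 = 10q and q = 18.1.

18.1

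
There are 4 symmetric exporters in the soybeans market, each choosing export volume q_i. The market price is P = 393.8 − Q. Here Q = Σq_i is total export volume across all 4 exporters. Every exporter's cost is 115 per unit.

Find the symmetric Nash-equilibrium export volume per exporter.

A representative exporter's profit is π_i = q_i(393.8 − Q) − 115q_i, with Q = q_i + Σ_{j≠i} q_j.
First-order condition: 278.8 − 2q_i − Σ_{j≠i} q_j = 0.
With identical exporters, set every q_j = q: then 278.8 − 2q − 3q = 0, i.e. q = 278.8/5 = 55.76.

55.76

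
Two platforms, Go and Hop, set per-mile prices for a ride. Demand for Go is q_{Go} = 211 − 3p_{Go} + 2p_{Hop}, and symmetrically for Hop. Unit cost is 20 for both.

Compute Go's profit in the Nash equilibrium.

6840.1875

Go's profit: π = (p_{Go} − 20)(211 − 3p_{Go} + 2p_{Hop}).
∂π/∂p_{Go} = 271 − 6p_{Go} + 2p_{Hop} = 0 ⇒ p_{Go} = 271/6 + (1/3)p_{Hop}.
The game is symmetric, so in equilibrium p_{Hop} = p_{Go}: the reaction function gives (2/3)p_{Go} = 271/6, hence p_{Go} = 67.75.
q_{Go} = 211 − 3·67.75 + 2·67.75 = 143.25.
Profit = (67.75 − 20)·143.25 = 6840.1875.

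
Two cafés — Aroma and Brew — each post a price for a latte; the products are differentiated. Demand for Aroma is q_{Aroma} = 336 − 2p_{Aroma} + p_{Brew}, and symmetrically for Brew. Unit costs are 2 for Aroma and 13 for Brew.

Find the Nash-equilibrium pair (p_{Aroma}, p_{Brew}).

Aroma's profit: π = (p_{Aroma} − 2)(336 − 2p_{Aroma} + p_{Brew}).
∂π/∂p_{Aroma} = 340 − 4p_{Aroma} + p_{Brew} = 0 ⇒ p_{Aroma} = 85 + 0.25p_{Brew}.
Similarly p_{Brew} = 90.5 + 0.25p_{Aroma}.
Plugging p_{Brew} into Aroma's best response: p_{Aroma} = 85 + 0.25(90.5 + 0.25p_{Aroma}) ⇒ 0.9375p_{Aroma} = 107.625, so p_{Aroma} = 114.8.
Then p_{Brew} = 90.5 + 0.25·114.8 = 119.2.

114.8, 119.2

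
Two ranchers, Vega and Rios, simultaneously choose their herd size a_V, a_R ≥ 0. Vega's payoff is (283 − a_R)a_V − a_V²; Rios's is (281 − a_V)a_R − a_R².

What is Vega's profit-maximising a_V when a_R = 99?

Expanding Vega's payoff: 283a_V − a_Ra_V − a_V².
∂π/∂a_V = 283 − a_R − 2a_V = 0, so a_V = 141.5 − 0.5a_R.
At a_R = 99: a_V = 141.5 − 0.5·99 = 92.

92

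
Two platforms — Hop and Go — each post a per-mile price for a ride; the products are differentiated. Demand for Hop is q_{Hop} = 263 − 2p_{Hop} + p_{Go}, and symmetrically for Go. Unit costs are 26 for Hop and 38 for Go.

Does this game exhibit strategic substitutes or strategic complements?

Hop's profit: π = (p_{Hop} − 26)(263 − 2p_{Hop} + p_{Go}).
∂π/∂p_{Hop} = 315 − 4p_{Hop} + p_{Go} = 0 ⇒ p_{Hop} = 78.75 + 0.25p_{Go}.
The best-response slope dp_{Hop}/dp_{Go} = 0.25 > 0: the reaction function is upward-sloping, so the choices are strategic complements.

strategic complements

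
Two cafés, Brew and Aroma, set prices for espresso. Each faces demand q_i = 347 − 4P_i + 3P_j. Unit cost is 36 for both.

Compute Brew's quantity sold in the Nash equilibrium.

248.8

Brew's profit: π = (P_{Brew} − 36)(347 − 4P_{Brew} + 3P_{Aroma}).
∂π/∂P_{Brew} = 491 − 8P_{Brew} + 3P_{Aroma} = 0 ⇒ P_{Brew} = 61.375 + 0.375P_{Aroma}.
Setting P_{Brew} = P_{Aroma} in the reaction function: P_{Brew} = 61.375 + 0.375P_{Brew}, so P_{Brew} = 61.375 / 0.625 = 98.2.
q_{Brew} = 347 − 4·98.2 + 3·98.2 = 248.8.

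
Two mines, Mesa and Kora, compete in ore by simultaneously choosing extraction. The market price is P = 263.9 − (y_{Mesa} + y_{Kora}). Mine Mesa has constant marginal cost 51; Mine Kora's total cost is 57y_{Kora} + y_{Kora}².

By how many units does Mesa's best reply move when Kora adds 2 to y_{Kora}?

-1

Mine Mesa's profit: π = y_{Mesa}(263.9 − (y_{Mesa} + y_{Kora})) − 51y_{Mesa}.
∂π/∂y_{Mesa} = 212.9 − 2y_{Mesa} − y_{Kora} = 0, so y_{Mesa} = 106.45 − 0.5y_{Kora}.
The reaction-function slope is −0.5, so a 2-unit rise in y_{Kora} moves y_{Mesa} by −0.5 × 2 = −1. Mesa's best response falls — the actions are strategic substitutes.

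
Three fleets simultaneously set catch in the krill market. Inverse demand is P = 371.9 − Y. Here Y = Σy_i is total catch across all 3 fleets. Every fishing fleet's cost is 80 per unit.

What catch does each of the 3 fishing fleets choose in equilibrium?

72.975

A representative fishing fleet's profit is π_i = y_i(371.9 − Y) − 80y_i, with Y = y_i + Σ_{j≠i} y_j.
First-order condition: 291.9 − 2y_i − Σ_{j≠i} y_j = 0.
With identical fishing fleets, set every y_j = y: then 291.9 − 2y − 2y = 0, i.e. y = 291.9/4 = 72.975.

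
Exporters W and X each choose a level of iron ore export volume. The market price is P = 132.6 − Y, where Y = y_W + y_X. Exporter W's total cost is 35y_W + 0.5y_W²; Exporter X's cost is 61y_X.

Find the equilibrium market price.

84.44

Exporter W's profit: π = y_W(132.6 − (y_W + y_X)) − 35y_W − 0.5y_W².
∂π/∂y_W = 97.6 − 3y_W − y_X = 0, so y_W = 488/15 − (1/3)y_X.
For X: ∂π/∂y_X = 71.6 − 2y_X − y_W = 0 ⇒ y_X = 35.8 − 0.5y_W.
Substituting the second reaction function into the first: y_W = 488/15 − (1/3)(35.8 − 0.5y_W), which gives (5/6)y_W = 20.6 ⇒ y_W = 24.72.
Then y_X = 35.8 − 0.5·24.72 = 23.44.
Equilibrium price: P = 132.6 − 48.16 = 84.44.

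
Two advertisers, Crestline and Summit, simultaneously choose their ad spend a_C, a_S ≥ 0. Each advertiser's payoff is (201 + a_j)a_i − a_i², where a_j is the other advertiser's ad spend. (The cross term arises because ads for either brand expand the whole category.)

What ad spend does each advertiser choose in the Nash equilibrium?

Crestline's payoff is (201 + a_S)a_C − a_C².
∂π/∂a_C = 201 + a_S − 2a_C = 0, so a_C = 100.5 + 0.5a_S.
The game is symmetric, so in equilibrium a_S = a_C: the reaction function gives 0.5a_C = 100.5, hence a_C = 201.

201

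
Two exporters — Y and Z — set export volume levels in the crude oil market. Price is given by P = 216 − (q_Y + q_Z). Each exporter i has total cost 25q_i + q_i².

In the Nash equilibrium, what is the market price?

139.6

Exporter Y's profit: π = q_Y(216 − (q_Y + q_Z)) − 25q_Y − q_Y².
∂π/∂q_Y = 191 − 4q_Y − q_Z = 0, so q_Y = 47.75 − 0.25q_Z.
Setting q_Y = q_Z in the reaction function: q_Y = 47.75 − 0.25q_Y, so q_Y = 47.75 / 1.25 = 38.2.
Equilibrium price: P = 216 − 76.4 = 139.6.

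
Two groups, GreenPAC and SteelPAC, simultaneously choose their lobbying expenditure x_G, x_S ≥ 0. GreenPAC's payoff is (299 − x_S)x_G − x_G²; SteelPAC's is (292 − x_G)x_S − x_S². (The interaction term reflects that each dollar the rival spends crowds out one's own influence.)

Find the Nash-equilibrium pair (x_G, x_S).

Expanding GreenPAC's payoff: 299x_G − x_Sx_G − x_G².
∂π/∂x_G = 299 − x_S − 2x_G = 0, so x_G = 149.5 − 0.5x_S.
Likewise for SteelPAC: x_S = 146 − 0.5x_G.
Plugging x_S into GreenPAC's best response: x_G = 149.5 − 0.5(146 − 0.5x_G) ⇒ 0.75x_G = 76.5, so x_G = 102.
Then x_S = 146 − 0.5·102 = 95.

102, 95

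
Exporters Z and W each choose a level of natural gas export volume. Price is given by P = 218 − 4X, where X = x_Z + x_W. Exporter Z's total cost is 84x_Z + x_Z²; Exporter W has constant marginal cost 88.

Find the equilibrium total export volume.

Exporter Z's profit: π = x_Z(218 − 4(x_Z + x_W)) − 84x_Z − x_Z².
∂π/∂x_Z = 134 − 10x_Z − 4x_W = 0, so x_Z = 13.4 − 0.4x_W.
For W: ∂π/∂x_W = 130 − 8x_W − 4x_Z = 0 ⇒ x_W = 16.25 − 0.5x_Z.
Plugging x_W into Z's best response: x_Z = 13.4 − 0.4(16.25 − 0.5x_Z) ⇒ 0.8x_Z = 6.9, so x_Z = 8.625.
Then x_W = 16.25 − 0.5·8.625 = 11.9375.
Total export volume: 8.625 + 11.9375 = 20.5625.

20.5625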